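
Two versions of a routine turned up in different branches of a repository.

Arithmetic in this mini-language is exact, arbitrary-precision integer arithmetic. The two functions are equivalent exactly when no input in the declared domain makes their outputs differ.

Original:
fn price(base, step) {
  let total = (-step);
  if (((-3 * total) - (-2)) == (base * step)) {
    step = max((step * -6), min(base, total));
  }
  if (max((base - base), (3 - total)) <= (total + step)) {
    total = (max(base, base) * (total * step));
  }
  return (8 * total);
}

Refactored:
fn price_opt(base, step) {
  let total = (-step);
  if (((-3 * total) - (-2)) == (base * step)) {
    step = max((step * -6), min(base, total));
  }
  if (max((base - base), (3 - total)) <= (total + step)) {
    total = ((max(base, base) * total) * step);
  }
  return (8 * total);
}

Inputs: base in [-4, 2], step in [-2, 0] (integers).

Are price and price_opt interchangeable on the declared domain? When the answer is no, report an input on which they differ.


The two are interchangeable: same computation, different form, and every declared input agrees.
Spot check at base=1, step=0 — price: total := 0 | (((-3 * total) - (-2)) == (base * step)): false | (max((base - base), (3 - total)) <= (total + step)): false | result 0. price_opt: total := 0 | (((-3 * total) - (-2)) == (base * step)): false | (max((base - base), (3 - total)) <= (total + step)): false | result 0. Both give 0.
Across all 21 domain points the two functions coincide.
verdict: equivalent


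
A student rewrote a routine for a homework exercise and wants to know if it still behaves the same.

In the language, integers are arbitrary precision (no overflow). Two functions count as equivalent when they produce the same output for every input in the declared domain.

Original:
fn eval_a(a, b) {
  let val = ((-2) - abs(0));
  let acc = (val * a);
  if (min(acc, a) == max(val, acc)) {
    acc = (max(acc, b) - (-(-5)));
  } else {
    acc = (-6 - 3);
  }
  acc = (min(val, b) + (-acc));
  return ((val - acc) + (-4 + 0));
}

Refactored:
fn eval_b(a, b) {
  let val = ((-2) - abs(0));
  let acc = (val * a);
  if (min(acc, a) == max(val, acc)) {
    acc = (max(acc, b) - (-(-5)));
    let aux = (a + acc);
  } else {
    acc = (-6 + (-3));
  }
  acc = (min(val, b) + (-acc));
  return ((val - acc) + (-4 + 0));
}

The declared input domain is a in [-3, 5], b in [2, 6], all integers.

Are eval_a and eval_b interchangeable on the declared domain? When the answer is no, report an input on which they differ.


The two versions differ — the changes include local variable names differ; and statement counts differ; and arithmetic usage differs.
One worked example (a=-3, b=3) — eval_a: val = -2; acc = 6; (min(acc, a) == max(val, acc)) -> false; acc = -9; acc = 7; return -13; eval_b: val = -2; acc = 6; (min(acc, a) == max(val, acc)) -> false; acc = -9; acc = 7; return -13; agreement on -13.
Checked all 45 inputs in the declared domain: the outputs agree on every one.
verdict: equivalent


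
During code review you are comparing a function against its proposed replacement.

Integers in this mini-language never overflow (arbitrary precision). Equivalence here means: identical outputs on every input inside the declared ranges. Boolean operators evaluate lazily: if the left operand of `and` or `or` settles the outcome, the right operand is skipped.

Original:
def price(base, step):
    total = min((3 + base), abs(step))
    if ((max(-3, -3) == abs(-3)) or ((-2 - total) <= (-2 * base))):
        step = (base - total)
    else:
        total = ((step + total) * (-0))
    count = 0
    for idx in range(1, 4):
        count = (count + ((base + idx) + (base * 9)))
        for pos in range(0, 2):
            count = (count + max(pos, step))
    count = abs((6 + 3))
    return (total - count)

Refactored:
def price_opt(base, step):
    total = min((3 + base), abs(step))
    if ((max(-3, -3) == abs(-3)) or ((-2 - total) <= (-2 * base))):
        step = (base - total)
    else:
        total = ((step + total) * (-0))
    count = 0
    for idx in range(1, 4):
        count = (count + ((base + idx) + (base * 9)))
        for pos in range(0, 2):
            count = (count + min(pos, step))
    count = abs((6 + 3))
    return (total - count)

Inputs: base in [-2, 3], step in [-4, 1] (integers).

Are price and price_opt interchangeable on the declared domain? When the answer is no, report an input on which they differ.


The edit looks behavioral (`max(pos, step)` became `min(pos, step)`), but over these ranges it never changes the outcome; all 36 inputs agree.
verdict: equivalent


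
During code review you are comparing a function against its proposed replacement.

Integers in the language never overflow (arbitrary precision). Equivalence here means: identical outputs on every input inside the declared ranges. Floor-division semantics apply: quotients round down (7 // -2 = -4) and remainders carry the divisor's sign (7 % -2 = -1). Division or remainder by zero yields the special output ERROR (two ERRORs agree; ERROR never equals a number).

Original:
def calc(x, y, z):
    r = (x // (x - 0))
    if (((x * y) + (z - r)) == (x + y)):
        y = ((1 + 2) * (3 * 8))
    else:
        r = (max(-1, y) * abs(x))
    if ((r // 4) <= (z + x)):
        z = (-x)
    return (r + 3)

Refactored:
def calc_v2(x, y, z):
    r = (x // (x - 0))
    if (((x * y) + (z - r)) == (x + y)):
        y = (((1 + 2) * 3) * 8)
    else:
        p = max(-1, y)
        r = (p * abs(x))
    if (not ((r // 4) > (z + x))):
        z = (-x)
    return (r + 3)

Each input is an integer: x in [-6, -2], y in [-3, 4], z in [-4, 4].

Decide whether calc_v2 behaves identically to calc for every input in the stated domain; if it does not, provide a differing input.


This is a faithful refactor — statement counts differ, local variable names differ, comparison usage differs, boolean connective usage differs, but the computed results match everywhere.
Tracing x=-6, y=1, z=-2: calc: r := 1 | (((x * y) + (z - r)) == (x + y)): false | r := 6 | ((r // 4) <= (z + x)): false | result 9 | calc_v2: r := 1 | (((x * y) + (z - r)) == (x + y)): false | p := 1 | r := 6 | (not ((r // 4) > (z + x))): false | result 9 — matching result 9.
Across all 360 domain points the two functions coincide.
verdict: equivalent


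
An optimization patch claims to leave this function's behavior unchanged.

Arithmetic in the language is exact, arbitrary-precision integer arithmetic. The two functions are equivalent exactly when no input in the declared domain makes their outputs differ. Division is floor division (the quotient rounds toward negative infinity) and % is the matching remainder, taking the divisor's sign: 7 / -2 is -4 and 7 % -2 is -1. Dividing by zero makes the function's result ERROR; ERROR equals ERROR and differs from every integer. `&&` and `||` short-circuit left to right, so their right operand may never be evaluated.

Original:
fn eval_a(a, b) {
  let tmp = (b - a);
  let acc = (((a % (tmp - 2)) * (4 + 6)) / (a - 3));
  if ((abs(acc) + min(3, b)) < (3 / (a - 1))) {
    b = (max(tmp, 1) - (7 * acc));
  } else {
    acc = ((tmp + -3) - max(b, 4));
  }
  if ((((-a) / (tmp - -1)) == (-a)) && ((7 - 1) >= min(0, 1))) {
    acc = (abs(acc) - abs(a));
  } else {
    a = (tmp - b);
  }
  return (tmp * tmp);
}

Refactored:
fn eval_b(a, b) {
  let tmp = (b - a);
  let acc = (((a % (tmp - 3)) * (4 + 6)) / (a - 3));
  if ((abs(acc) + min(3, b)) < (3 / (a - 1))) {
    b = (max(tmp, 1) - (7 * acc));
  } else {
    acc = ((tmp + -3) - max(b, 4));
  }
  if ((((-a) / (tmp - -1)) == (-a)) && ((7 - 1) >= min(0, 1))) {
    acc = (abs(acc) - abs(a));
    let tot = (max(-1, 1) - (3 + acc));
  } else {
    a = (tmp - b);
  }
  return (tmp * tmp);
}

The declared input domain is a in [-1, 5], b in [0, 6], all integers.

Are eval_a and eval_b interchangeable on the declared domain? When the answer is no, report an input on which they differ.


These are not equivalent — on a=-1, b=1 the outputs split (ERROR vs 4).
eval_a: tmp becomes 2; next hits division by zero so the output is ERROR
eval_b: tmp becomes 2; next acc becomes 0; next ((abs(acc) + min(3, b)) < (3 / (a - 1))) evaluates to false; next acc becomes -5; next ((((-a) / (tmp - -1)) == (-a)) && ((7 - 1) >= min(0, 1))) evaluates to false; next a becomes 1; next final value 4
verdict: not equivalent; witness: a=-1, b=1


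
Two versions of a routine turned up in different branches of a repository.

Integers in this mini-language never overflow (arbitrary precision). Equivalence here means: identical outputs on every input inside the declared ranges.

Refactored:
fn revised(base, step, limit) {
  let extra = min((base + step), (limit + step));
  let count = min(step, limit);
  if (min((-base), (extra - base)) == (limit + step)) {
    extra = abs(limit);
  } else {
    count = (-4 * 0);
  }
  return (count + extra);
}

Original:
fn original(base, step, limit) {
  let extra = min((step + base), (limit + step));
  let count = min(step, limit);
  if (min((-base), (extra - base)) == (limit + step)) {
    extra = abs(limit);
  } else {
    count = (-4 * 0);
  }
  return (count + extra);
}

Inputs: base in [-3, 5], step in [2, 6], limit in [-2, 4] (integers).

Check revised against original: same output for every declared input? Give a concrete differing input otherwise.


Changes here: same computation, different form; the full 315-point sweep finds no disagreement.
verdict: equivalent


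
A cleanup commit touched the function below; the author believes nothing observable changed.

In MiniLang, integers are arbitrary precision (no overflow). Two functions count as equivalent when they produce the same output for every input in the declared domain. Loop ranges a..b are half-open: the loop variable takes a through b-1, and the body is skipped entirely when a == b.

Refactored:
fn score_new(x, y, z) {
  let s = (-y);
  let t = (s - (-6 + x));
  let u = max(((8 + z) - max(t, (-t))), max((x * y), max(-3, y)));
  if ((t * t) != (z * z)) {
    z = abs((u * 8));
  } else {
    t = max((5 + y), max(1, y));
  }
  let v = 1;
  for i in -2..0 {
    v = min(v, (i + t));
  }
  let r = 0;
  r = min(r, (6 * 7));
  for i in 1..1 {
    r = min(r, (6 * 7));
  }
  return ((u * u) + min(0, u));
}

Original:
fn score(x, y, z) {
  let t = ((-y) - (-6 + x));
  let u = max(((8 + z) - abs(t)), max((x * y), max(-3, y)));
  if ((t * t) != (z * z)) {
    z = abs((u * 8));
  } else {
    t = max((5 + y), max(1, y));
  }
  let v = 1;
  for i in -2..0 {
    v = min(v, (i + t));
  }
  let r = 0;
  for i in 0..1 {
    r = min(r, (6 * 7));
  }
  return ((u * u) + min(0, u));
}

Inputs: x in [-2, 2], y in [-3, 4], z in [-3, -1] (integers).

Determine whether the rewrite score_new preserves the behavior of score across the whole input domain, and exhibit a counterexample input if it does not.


Side by side, the visible changes include: min/max/abs usage differs; and constant usage differs; and arithmetic usage differs; and statement counts differ; and local variable names differ; and loop structure differs.
One worked example (x=-2, y=-3, z=-1) — score: t := 11 | u := 6 | ((t * t) != (z * z)): true | z := 48 | v := 1 | iter i=-2: | v := 1 | iter i=-1: | v := 1 | r := 0 | iter i=0: | r := 0 | result 36; score_new: s := 3 | t := 11 | u := 6 | ((t * t) != (z * z)): true | z := 48 | v := 1 | iter i=-2: | v := 1 | iter i=-1: | v := 1 | r := 0 | r := 0 | loop over i: empty range | result 36; agreement on 36.
Across all 120 domain points the two functions coincide.
verdict: equivalent


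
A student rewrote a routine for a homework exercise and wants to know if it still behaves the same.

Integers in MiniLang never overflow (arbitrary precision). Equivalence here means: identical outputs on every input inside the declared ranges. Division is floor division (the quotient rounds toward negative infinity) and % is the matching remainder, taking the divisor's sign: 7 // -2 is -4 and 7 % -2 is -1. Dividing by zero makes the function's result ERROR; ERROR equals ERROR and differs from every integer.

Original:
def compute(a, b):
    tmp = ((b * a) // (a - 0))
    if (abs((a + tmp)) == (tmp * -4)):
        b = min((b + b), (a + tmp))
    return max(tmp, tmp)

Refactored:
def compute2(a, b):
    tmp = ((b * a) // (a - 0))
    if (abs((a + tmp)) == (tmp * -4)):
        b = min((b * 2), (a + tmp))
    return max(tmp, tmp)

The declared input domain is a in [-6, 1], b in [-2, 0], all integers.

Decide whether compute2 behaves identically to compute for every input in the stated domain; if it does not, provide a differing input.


Differences: constant usage differs; and arithmetic usage differs — yet all 24 inputs agree.
verdict: equivalent


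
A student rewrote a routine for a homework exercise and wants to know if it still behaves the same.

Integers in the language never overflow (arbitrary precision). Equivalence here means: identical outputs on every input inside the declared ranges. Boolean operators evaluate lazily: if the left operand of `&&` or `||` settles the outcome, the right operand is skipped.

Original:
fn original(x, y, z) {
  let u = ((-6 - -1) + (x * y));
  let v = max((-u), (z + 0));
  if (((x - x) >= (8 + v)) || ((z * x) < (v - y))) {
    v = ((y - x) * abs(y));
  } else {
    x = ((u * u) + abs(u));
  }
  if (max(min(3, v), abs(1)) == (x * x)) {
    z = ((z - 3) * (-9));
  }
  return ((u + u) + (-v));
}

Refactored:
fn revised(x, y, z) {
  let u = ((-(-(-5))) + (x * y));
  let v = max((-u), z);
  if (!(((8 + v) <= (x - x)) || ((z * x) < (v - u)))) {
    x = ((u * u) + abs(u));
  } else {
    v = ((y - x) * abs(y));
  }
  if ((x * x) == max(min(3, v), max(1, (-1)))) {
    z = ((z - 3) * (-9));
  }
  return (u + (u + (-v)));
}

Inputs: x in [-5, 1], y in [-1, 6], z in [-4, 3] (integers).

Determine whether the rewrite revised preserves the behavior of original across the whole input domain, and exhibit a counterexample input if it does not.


Try x=-5, y=-1, z=0.
original: u = 0; v = 0; (((x - x) >= (8 + v)) || ((z * x) < (v - y))) -> true; v = 4; (max(min(3, v), abs(1)) == (x * x)) -> false; return -4
revised: u = 0; v = 0; (!(((8 + v) <= (x - x)) || ((z * x) < (v - u)))) -> true; x = 0; ((x * x) == max(min(3, v), max(1, (-1)))) -> false; return 0
-4 and 0 differ, so these are not the same function on this domain.
verdict: not equivalent; witness: x=-5, y=-1, z=0


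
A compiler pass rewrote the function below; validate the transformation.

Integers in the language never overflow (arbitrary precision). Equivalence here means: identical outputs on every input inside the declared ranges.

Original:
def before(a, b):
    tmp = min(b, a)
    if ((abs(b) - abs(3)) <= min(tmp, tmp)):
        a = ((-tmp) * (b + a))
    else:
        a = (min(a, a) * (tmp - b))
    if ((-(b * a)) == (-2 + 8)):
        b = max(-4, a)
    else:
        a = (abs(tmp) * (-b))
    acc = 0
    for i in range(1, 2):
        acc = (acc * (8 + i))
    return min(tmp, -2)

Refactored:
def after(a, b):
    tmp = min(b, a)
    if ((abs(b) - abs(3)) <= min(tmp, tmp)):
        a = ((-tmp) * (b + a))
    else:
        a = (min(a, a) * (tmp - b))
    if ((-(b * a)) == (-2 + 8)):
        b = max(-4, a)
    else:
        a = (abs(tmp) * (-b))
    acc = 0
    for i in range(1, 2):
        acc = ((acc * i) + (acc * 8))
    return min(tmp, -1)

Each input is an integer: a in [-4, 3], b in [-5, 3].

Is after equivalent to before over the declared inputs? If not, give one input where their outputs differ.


The rewrite breaks on a=-1, b=-1, where the results are -2 and -1.
before: tmp = -1; ((abs(b) - abs(3)) <= min(tmp, tmp)) -> true; a = -2; ((-(b * a)) == (-2 + 8)) -> false; a = 1; acc = 0; [i=1]; acc = 0; return -2
after: tmp = -1; ((abs(b) - abs(3)) <= min(tmp, tmp)) -> true; a = -2; ((-(b * a)) == (-2 + 8)) -> false; a = 1; acc = 0; [i=1]; acc = 0; return -1
verdict: not equivalent; witness: a=-1, b=-1


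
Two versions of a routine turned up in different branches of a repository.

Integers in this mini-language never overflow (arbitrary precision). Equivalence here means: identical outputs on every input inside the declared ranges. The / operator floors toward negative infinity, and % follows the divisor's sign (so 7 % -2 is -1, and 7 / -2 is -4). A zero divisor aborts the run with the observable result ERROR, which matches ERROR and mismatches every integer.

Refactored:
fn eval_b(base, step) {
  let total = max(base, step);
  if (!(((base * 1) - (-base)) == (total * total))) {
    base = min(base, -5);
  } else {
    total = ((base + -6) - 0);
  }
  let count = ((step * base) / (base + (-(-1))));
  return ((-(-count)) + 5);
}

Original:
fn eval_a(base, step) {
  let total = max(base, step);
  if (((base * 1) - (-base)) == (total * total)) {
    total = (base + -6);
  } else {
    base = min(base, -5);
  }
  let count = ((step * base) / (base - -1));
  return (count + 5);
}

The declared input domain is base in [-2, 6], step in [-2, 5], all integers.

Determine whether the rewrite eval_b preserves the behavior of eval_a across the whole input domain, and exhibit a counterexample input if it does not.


The two are interchangeable: boolean connective usage differs; also constant usage differs; also arithmetic usage differs, and every declared input agrees.
As a probe, take base=-2, step=0: eval_a runs total := 0 | (((base * 1) - (-base)) == (total * total)): false | base := -5 | count := 0 | result 5; eval_b runs total := 0 | (!(((base * 1) - (-base)) == (total * total))): true | base := -5 | count := 0 | result 5; both end at 5.
Across all 72 domain points the two functions coincide.
verdict: equivalent


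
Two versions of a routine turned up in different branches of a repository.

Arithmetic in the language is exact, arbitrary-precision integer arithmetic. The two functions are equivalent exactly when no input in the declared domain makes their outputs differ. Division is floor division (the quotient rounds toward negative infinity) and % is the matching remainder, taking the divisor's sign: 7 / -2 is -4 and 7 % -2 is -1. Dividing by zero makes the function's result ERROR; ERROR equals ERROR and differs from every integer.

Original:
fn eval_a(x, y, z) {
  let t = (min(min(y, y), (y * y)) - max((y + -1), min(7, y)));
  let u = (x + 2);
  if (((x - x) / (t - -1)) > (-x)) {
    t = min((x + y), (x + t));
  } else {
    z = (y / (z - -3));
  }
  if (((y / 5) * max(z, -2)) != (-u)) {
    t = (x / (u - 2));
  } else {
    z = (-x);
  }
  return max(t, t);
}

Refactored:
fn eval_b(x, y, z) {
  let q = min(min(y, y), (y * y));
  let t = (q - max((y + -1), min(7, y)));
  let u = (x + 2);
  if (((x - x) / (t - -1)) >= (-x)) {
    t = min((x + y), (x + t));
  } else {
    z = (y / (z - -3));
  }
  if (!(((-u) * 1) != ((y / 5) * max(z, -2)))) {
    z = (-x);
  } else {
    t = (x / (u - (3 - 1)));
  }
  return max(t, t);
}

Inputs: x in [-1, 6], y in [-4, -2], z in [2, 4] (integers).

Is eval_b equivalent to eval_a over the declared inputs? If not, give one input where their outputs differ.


These are not equivalent — on x=0, y=-4, z=2 the outputs split (ERROR vs -4).
eval_a: t=0, then u=2, then (((x - x) / (t - -1)) > (-x)) is false, then z=-1, then (((y / 5) * max(z, -2)) != (-u)) is true, then a zero divisor aborts: ERROR
eval_b: q=-4, then t=0, then u=2, then (((x - x) / (t - -1)) >= (-x)) is true, then t=-4, then (!(((-u) * 1) != ((y / 5) * max(z, -2)))) is true, then z=0, then returns -4
verdict: not equivalent; witness: x=0, y=-4, z=2


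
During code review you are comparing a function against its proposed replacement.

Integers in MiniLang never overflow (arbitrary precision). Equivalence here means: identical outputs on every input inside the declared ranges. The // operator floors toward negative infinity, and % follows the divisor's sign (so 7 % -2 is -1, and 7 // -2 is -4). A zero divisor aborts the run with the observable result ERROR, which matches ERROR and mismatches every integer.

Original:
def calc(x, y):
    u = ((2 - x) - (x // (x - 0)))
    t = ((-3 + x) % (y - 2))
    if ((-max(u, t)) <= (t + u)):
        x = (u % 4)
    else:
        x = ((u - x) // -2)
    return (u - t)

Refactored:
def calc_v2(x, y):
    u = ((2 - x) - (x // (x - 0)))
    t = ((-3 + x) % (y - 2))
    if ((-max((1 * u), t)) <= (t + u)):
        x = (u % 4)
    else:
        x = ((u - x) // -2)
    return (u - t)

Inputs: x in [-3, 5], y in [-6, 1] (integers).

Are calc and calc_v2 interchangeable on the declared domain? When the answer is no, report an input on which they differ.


Comparing the listings, the differences include: constant usage differs, plus arithmetic usage differs.
As a probe, take x=2, y=-3: calc runs u = -1; t = -1; ((-max(u, t)) <= (t + u)) -> false; x = 1; return 0; calc_v2 runs u = -1; t = -1; ((-max((1 * u), t)) <= (t + u)) -> false; x = 1; return 0; both end at 0.
An exhaustive pass over the 72 declared inputs shows identical outputs.
verdict: equivalent


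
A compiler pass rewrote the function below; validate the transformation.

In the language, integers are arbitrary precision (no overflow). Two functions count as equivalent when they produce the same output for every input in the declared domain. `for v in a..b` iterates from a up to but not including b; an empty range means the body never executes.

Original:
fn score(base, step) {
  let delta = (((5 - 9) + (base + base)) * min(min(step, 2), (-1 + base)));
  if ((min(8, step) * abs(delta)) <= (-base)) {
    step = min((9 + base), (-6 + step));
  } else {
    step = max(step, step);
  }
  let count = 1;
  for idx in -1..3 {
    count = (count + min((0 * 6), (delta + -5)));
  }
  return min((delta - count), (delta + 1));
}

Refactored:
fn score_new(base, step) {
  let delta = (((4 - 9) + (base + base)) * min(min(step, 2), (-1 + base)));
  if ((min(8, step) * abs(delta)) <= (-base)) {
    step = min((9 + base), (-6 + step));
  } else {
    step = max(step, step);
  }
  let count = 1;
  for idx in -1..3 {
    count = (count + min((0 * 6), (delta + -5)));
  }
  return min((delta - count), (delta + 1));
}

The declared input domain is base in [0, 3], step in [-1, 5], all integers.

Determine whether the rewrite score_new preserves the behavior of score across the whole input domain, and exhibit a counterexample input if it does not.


On input base=0, step=-1, score returns 5 while score_new returns 4.
verdict: not equivalent; witness: base=0, step=-1


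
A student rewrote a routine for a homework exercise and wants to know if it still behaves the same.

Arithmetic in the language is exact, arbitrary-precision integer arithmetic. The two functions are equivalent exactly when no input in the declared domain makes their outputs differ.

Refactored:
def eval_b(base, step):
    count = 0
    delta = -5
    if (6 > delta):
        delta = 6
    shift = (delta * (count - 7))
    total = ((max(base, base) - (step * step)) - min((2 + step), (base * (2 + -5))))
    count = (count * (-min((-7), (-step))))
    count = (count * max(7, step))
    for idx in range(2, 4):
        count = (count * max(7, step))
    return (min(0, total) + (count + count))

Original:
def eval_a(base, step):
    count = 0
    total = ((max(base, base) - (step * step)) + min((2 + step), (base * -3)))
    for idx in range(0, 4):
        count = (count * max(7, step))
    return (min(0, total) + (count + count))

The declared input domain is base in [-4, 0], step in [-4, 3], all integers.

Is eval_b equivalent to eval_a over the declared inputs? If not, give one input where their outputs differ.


Run the pair on base=-4, step=-4.
eval_a: count becomes 0; next total becomes -22; next at idx=0:; next count becomes 0; next at idx=1:; next count becomes 0; next at idx=2:; next count becomes 0; next at idx=3:; next count becomes 0; next final value -22
eval_b: count becomes 0; next delta becomes -5; next (6 > delta) evaluates to true; next delta becomes 6; next shift becomes -42; next total becomes -18; next count becomes 0; next count becomes 0; next at idx=2:; next count becomes 0; next at idx=3:; next count becomes 0; next final value -18
-22 and -18 differ, so these are not the same function on this domain.
verdict: not equivalent; witness: base=-4, step=-4


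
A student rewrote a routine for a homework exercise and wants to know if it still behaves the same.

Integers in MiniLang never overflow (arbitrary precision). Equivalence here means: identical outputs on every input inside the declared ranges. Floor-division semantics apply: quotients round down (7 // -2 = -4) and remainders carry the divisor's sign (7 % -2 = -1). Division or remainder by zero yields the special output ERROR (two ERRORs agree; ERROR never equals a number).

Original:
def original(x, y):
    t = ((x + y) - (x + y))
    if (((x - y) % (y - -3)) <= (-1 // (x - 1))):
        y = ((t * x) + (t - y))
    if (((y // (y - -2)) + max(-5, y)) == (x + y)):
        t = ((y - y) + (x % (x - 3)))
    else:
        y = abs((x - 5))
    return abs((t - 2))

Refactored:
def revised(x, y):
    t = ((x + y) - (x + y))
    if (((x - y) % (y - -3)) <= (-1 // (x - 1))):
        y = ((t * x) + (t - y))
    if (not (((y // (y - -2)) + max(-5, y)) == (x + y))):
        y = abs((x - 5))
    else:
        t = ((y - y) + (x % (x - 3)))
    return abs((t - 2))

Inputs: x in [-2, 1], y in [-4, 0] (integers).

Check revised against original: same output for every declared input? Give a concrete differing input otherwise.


The two versions differ — the changes include boolean connective usage differs.
One worked example (x=0, y=-4) — original: t becomes 0; next (((x - y) % (y - -3)) <= (-1 // (x - 1))) evaluates to true; next y becomes 4; next (((y // (y - -2)) + max(-5, y)) == (x + y)) evaluates to true; next t becomes 0; next final value 2; revised: t becomes 0; next (((x - y) % (y - -3)) <= (-1 // (x - 1))) evaluates to true; next y becomes 4; next (not (((y // (y - -2)) + max(-5, y)) == (x + y))) evaluates to false; next t becomes 0; next final value 2; agreement on 2.
Sweeping the whole domain (20 inputs) finds no disagreement.
verdict: equivalent


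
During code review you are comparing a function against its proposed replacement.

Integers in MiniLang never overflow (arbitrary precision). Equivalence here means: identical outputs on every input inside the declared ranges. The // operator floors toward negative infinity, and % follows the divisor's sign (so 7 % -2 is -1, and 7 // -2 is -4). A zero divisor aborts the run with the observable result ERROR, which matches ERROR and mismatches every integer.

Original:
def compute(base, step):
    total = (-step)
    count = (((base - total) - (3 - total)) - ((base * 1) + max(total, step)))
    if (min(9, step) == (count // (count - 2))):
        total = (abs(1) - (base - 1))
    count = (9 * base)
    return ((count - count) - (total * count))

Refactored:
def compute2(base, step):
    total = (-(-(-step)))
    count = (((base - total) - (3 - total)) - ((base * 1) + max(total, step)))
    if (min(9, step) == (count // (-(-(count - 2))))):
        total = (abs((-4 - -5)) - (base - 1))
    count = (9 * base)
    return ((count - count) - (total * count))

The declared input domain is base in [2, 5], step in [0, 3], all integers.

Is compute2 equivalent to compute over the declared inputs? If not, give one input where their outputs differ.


This is a faithful refactor — constant usage differs; arithmetic usage differs, but the computed results match everywhere.
Spot check at base=2, step=3 — compute: total becomes -3; next count becomes -6; next (min(9, step) == (count // (count - 2))) evaluates to false; next count becomes 18; next final value 54. compute2: total becomes -3; next count becomes -6; next (min(9, step) == (count // (-(-(count - 2))))) evaluates to false; next count becomes 18; next final value 54. Both give 54.
An exhaustive pass over the 16 declared inputs shows identical outputs.
verdict: equivalent


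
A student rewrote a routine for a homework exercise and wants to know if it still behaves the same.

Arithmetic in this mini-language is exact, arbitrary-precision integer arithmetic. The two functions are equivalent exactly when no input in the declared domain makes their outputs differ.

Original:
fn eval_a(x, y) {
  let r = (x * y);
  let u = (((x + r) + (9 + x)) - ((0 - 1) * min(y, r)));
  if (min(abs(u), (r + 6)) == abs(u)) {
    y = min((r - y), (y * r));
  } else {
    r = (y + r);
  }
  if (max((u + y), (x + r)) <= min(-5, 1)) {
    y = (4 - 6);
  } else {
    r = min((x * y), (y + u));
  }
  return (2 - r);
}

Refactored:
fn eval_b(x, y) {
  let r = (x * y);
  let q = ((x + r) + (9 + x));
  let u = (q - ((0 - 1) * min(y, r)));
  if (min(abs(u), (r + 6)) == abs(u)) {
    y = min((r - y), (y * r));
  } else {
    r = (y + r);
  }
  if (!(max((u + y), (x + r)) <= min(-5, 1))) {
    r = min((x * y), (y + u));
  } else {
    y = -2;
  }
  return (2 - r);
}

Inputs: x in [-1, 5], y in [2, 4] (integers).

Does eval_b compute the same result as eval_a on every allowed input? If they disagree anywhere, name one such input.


Behavior is preserved: although arithmetic usage differs, plus statement counts differ, plus constant usage differs, plus boolean connective usage differs, plus local variable names differ, the outputs never diverge.
One worked example (x=0, y=2) — eval_a: r := 0 | u := 9 | (min(abs(u), (r + 6)) == abs(u)): false | r := 2 | (max((u + y), (x + r)) <= min(-5, 1)): false | r := 0 | result 2; eval_b: r := 0 | q := 9 | u := 9 | (min(abs(u), (r + 6)) == abs(u)): false | r := 2 | (!(max((u + y), (x + r)) <= min(-5, 1))): true | r := 0 | result 2; agreement on 2.
Across all 21 domain points the two functions coincide.
verdict: equivalent


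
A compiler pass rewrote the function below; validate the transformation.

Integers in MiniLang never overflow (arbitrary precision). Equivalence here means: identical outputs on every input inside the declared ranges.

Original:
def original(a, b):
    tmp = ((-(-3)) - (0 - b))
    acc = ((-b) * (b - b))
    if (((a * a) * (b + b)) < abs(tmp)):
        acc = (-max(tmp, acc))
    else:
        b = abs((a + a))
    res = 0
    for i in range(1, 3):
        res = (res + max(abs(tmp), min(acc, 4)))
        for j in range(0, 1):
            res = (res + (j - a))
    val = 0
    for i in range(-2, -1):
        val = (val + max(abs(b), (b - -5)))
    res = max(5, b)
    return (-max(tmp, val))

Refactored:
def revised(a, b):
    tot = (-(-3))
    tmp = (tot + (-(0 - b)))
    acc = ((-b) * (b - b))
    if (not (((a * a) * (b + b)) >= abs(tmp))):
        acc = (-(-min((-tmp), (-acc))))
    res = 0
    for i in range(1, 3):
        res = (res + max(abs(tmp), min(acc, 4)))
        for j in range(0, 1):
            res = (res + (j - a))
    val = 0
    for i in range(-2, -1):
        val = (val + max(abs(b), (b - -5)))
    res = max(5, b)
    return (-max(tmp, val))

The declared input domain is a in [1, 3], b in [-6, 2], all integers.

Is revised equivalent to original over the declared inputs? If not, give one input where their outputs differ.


Not equivalent: a=2, b=1 separates them (-9 vs -6).
original: tmp becomes 4; next acc becomes 0; next (((a * a) * (b + b)) < abs(tmp)) evaluates to false; next b becomes 4; next res becomes 0; next at i=1:; next res becomes 4; next at j=0:; next res becomes 2; next at i=2:; next res becomes 6; next at j=0:; next res becomes 4; next val becomes 0; next at i=-2:; next val becomes 9; next res becomes 5; next final value -9
revised: tot becomes 3; next tmp becomes 4; next acc becomes 0; next (not (((a * a) * (b + b)) >= abs(tmp))) evaluates to false; next res becomes 0; next at i=1:; next res becomes 4; next at j=0:; next res becomes 2; next at i=2:; next res becomes 6; next at j=0:; next res becomes 4; next val becomes 0; next at i=-2:; next val becomes 6; next res becomes 5; next final value -6
verdict: not equivalent; witness: a=2, b=1


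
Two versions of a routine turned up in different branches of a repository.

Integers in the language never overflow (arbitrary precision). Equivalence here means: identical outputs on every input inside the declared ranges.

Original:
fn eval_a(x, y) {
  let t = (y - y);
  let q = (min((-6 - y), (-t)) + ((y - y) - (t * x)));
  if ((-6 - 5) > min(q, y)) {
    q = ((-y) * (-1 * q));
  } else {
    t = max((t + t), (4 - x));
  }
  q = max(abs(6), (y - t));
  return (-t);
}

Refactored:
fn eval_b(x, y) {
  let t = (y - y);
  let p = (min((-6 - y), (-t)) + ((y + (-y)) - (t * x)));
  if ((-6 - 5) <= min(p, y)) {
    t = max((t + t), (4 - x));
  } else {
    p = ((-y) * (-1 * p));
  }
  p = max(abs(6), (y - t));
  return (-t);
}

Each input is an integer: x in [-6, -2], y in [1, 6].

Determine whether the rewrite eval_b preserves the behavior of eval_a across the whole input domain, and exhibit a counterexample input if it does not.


Side by side, the visible changes include: local variable names differ; arithmetic usage differs; comparison usage differs.
One worked example (x=-2, y=2) — eval_a: t := 0 | q := -8 | ((-6 - 5) > min(q, y)): false | t := 6 | q := 6 | result -6; eval_b: t := 0 | p := -8 | ((-6 - 5) <= min(p, y)): true | t := 6 | p := 6 | result -6; agreement on -6.
Sweeping the whole domain (30 inputs) finds no disagreement.
verdict: equivalent


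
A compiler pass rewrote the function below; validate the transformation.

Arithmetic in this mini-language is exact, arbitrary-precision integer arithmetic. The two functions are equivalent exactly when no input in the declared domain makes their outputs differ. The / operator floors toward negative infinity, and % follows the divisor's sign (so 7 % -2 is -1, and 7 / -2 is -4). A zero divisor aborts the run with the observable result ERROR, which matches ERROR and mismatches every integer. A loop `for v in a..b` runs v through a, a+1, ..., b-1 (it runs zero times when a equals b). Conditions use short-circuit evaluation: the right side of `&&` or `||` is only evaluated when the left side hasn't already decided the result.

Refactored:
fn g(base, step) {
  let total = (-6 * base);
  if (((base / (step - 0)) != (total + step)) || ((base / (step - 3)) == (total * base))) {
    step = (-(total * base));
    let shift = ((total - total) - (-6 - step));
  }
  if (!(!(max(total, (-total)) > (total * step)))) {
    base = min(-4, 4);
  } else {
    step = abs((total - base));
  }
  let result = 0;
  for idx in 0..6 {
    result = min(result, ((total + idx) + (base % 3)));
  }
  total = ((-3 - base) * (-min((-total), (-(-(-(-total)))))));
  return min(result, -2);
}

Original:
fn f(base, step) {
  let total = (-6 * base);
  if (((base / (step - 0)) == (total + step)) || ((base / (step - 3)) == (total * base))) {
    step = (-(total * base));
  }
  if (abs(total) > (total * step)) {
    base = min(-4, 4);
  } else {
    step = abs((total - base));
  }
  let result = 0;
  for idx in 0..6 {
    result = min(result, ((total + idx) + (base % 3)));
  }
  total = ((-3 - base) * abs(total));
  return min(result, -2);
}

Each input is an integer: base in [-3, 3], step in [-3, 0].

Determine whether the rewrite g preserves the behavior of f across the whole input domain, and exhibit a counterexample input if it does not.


Take base=1, step=-3.
f: total = -6; (((base / (step - 0)) == (total + step)) || ((base / (step - 3)) == (total * base))) -> false; (abs(total) > (total * step)) -> false; step = 7; result = 0; [idx=0]; result = -5; [idx=1]; result = -5; [idx=2]; result = -5; [idx=3]; result = -5; [idx=4]; result = -5; [idx=5]; result = -5; total = -24; return -5
g: total = -6; (((base / (step - 0)) != (total + step)) || ((base / (step - 3)) == (total * base))) -> true; step = 6; shift = 12; (!(!(max(total, (-total)) > (total * step)))) -> true; base = -4; result = 0; [idx=0]; result = -4; [idx=1]; result = -4; [idx=2]; result = -4; [idx=3]; result = -4; [idx=4]; result = -4; [idx=5]; result = -4; total = 6; return -4
-5 and -4 differ, so these are not the same function on this domain.
verdict: not equivalent; witness: base=1, step=-3


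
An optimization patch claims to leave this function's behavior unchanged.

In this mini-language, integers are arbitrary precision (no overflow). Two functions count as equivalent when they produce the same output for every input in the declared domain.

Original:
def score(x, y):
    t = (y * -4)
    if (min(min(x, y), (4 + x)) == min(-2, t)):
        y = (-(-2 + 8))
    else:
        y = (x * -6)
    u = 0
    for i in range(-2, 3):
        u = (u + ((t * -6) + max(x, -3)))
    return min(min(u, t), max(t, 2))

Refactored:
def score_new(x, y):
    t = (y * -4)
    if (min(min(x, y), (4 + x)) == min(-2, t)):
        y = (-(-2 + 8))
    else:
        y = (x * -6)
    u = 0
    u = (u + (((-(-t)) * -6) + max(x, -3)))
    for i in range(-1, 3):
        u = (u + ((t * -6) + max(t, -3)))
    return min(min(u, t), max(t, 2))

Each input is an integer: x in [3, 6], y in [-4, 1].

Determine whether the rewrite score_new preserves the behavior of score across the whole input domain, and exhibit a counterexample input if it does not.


Evaluate both at x=3, y=-4.
score: t=16, then (min(min(x, y), (4 + x)) == min(-2, t)) is false, then y=-18, then u=0, then (i=-2), then u=-93, then (i=-1), then u=-186, then (i=0), then u=-279, then (i=1), then u=-372, then (i=2), then u=-465, then returns -465
score_new: t=16, then (min(min(x, y), (4 + x)) == min(-2, t)) is false, then y=-18, then u=0, then u=-93, then (i=-1), then u=-173, then (i=0), then u=-253, then (i=1), then u=-333, then (i=2), then u=-413, then returns -413
-465 against -413: the behavior changed.
verdict: not equivalent; witness: x=3, y=-4


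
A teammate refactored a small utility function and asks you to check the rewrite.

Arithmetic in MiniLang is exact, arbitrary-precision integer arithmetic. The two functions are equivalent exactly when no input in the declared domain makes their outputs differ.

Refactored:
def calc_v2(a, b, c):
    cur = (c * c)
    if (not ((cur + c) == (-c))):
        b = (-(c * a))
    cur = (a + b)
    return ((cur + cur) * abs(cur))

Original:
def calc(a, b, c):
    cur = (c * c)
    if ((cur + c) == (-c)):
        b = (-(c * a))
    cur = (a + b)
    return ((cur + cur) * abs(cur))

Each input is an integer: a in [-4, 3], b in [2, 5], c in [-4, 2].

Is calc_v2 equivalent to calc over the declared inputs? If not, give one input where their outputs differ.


a=-4, b=2, c=-4 yields -8 from calc but -800 from calc_v2.
verdict: not equivalent; witness: a=-4, b=2, c=-4


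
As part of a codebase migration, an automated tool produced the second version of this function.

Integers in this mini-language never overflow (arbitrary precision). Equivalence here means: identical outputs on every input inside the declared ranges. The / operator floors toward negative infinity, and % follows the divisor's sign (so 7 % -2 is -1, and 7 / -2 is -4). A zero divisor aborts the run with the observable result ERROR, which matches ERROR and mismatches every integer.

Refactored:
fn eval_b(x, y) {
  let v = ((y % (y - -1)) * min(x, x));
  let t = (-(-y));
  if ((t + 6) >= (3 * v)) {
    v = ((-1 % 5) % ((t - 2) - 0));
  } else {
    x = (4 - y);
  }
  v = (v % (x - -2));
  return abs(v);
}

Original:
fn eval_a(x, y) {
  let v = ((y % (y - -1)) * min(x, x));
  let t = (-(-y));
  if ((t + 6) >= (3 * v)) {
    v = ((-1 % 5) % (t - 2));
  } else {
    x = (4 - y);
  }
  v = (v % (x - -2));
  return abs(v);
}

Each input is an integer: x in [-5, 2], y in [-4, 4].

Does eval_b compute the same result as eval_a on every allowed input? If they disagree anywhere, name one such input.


Equivalent — the differences include constant usage differs, plus arithmetic usage differs, yet no declared input distinguishes the two.
One worked example (x=-5, y=1) — eval_a: v = -5; t = 1; ((t + 6) >= (3 * v)) -> true; v = 0; v = 0; return 0; eval_b: v = -5; t = 1; ((t + 6) >= (3 * v)) -> true; v = 0; v = 0; return 0; agreement on 0.
Sweeping the whole domain (72 inputs) finds no disagreement.
verdict: equivalent


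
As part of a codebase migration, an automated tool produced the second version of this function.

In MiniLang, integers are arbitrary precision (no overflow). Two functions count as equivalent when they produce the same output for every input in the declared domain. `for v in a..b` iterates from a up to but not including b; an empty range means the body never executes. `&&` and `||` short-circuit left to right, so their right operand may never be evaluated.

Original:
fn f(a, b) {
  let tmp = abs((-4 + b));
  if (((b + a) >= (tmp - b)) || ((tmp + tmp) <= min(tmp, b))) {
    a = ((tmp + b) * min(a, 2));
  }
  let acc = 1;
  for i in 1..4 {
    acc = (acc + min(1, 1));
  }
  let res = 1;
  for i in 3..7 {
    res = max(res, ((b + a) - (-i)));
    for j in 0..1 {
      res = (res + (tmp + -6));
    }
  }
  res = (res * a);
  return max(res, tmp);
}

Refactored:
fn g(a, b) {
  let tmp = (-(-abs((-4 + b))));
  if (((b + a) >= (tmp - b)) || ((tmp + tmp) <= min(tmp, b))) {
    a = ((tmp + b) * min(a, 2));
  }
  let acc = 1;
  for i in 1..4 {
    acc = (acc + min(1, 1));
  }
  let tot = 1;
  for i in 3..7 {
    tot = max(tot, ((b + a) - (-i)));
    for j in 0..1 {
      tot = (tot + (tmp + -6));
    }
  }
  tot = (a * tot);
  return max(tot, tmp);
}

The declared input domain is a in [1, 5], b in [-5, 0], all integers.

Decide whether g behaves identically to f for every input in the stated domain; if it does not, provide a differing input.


Reading the diff, among the changes: local variable names differ.
One worked example (a=5, b=-2) — f: tmp := 6 | (((b + a) >= (tmp - b)) || ((tmp + tmp) <= min(tmp, b))): false | acc := 1 | iter i=1: | acc := 2 | iter i=2: | acc := 3 | iter i=3: | acc := 4 | res := 1 | iter i=3: | res := 6 | iter j=0: | res := 6 | iter i=4: | res := 7 | iter j=0: | res := 7 | iter i=5: | res := 8 | iter j=0: | res := 8 | iter i=6: | res := 9 | iter j=0: | res := 9 | res := 45 | result 45; g: tmp := 6 | (((b + a) >= (tmp - b)) || ((tmp + tmp) <= min(tmp, b))): false | acc := 1 | iter i=1: | acc := 2 | iter i=2: | acc := 3 | iter i=3: | acc := 4 | tot := 1 | iter i=3: | tot := 6 | iter j=0: | tot := 6 | iter i=4: | tot := 7 | iter j=0: | tot := 7 | iter i=5: | tot := 8 | iter j=0: | tot := 8 | iter i=6: | tot := 9 | iter j=0: | tot := 9 | tot := 45 | result 45; agreement on 45.
Every one of the 30 inputs gives matching results.
verdict: equivalent
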